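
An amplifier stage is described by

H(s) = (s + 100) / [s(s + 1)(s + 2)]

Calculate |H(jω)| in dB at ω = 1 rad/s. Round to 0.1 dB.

At s = jω = j1:
zero (s+100): 100 + j1 → |·| = √(100²+1²) = √10001 ≈ 100, ∠ = arctan(1/100) ≈ 0.57°
pole (s+1): 1 + j1 → |·| = √(1²+1²) = √2 ≈ 1.4142, ∠ = arctan(1/1) ≈ 45.00°
pole (s+2): 2 + j1 → |·| = √(2²+1²) = √5 ≈ 2.2361, ∠ = arctan(1/2) ≈ 26.57°
pole at origin: |s| = 1, ∠ = 90.00° (in denominator)
|H| = 1 · 100 / 3.1623 ≈ 31.623
Gain = 20 log₁₀(31.623) ≈ 30.00 dB

30.0 dB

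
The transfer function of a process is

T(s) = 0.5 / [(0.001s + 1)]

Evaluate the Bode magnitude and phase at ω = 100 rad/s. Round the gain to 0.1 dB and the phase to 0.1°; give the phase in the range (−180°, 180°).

-6.1 dB, -5.7°

At ω = 100 rad/s:
pole (1 + j100·0.001) = 1 + j0.1 → |·| ≈ 1.005, ∠ ≈ 5.71°
|T| = 0.5 · 1 / (1.005) ≈ 0.49751
Gain = 20 log₁₀(0.49751) ≈ -6.06 dB
∠T = (0°) − (5.71°) = -5.71°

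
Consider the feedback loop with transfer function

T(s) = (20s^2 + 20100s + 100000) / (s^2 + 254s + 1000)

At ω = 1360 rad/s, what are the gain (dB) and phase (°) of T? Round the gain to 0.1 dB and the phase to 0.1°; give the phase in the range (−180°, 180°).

Substitute s = j1360:
Numerator: 20(j1360)^2 + 20100(j1360) + 100000 = -36892000 + j27336000
Denominator: (j1360)^2 + 254(j1360) + 1000 = -1848600 + j345440
|N| = √(36892000² + 27336000²) ≈ 4.5916e+07, ∠N ≈ 143.46°
|D| = √(1848600² + 345440²) ≈ 1.8806e+06, ∠D ≈ 169.42°
|T| = 4.5916e+07 / 1.8806e+06 ≈ 24.416
Gain = 20 log₁₀(24.416) ≈ 27.75 dB
∠T = 143.46° − 169.42° = -25.96°

27.8 dB, -26.0°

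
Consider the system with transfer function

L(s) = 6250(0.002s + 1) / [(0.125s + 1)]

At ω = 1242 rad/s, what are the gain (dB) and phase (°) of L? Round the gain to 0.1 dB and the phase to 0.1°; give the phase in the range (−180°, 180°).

40.7 dB, -21.6°

At ω = 1242 rad/s:
zero (1 + j1242·0.002) = 1 + j2.484 → |·| ≈ 2.6777, ∠ ≈ 68.07°
pole (1 + j1242·0.125) = 1 + j155.25 → |·| ≈ 155.25, ∠ ≈ 89.63°
|L| = 6250 · 2.6777 / (155.25) ≈ 107.8
Gain = 20 log₁₀(107.8) ≈ 40.65 dB
∠L = (68.07°) − (89.63°) = -21.56°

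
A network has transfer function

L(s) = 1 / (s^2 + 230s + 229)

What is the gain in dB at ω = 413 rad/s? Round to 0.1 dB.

Substitute s = j413:
Numerator: 1 = 1 + j0
Denominator: (j413)^2 + 230(j413) + 229 = -170340 + j94990
|N| = √(1² + 0²) ≈ 1, ∠N ≈ 0.00°
|D| = √(170340² + 94990²) ≈ 1.9504e+05, ∠D ≈ 150.85°
|L| = 1 / 1.9504e+05 ≈ 5.1272e-06
Gain = 20 log₁₀(5.1272e-06) ≈ -105.80 dB

-105.8 dB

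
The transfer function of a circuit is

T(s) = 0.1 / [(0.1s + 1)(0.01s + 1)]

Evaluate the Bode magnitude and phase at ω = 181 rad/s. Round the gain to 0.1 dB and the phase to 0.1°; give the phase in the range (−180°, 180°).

-51.5 dB, -147.9°

At ω = 181 rad/s:
pole (1 + j181·0.1) = 1 + j18.1 → |·| ≈ 18.128, ∠ ≈ 86.84°
pole (1 + j181·0.01) = 1 + j1.81 → |·| ≈ 2.0679, ∠ ≈ 61.08°
|T| = 0.1 · 1 / (18.128 · 2.0679) ≈ 0.0026676
Gain = 20 log₁₀(0.0026676) ≈ -51.48 dB
∠T = (0°) − (86.84° + 61.08°) = -147.92°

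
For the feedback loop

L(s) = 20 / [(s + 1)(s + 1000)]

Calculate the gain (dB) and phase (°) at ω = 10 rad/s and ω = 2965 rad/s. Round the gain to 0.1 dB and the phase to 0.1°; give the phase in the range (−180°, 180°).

ω = 10: -54.0 dB, -84.9°; ω = 2965: -113.3 dB, -161.3°

At s = jω = j10:
pole (s+1): 1 + j10 → |·| = √(1²+10²) = √101 ≈ 10.05, ∠ = arctan(10/1) ≈ 84.29°
pole (s+1000): 1000 + j10 → |·| = √(1000²+10²) = √1000100 ≈ 1000, ∠ = arctan(10/1000) ≈ 0.57°
|L| = 20 / 10050 ≈ 0.00199
Gain = 20 log₁₀(0.00199) ≈ -54.02 dB
∠L = 0.00° − 84.86° = -84.86°

At s = jω = j2965:
pole (s+1): 1 + j2965 → |·| = √(1²+2965²) = √8791226 ≈ 2965, ∠ = arctan(2965/1) ≈ 89.98°
pole (s+1000): 1000 + j2965 → |·| = √(1000²+2965²) = √9791225 ≈ 3129.1, ∠ = arctan(2965/1000) ≈ 71.36°
|L| = 20 / 9.2778e+06 ≈ 2.1557e-06
Gain = 20 log₁₀(2.1557e-06) ≈ -113.33 dB
∠L = 0.00° − 161.34° = -161.34°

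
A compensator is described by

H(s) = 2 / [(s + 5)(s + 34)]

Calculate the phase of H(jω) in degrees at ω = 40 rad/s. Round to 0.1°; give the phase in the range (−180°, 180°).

At s = jω = j40:
pole (s+5): 5 + j40 → |·| = √(5²+40²) = √1625 ≈ 40.311, ∠ = arctan(40/5) ≈ 82.87°
pole (s+34): 34 + j40 → |·| = √(34²+40²) = √2756 ≈ 52.498, ∠ = arctan(40/34) ≈ 49.64°
∠H = 0.00° − 132.51° = -132.51°

-132.5°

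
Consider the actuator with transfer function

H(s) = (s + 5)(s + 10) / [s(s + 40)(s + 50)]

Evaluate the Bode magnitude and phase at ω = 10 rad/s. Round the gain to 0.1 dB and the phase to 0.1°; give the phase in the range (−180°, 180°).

-42.5 dB, -6.9°

At s = jω = j10:
zero (s+5): 5 + j10 → |·| = √(5²+10²) = √125 ≈ 11.18, ∠ = arctan(10/5) ≈ 63.43°
zero (s+10): 10 + j10 → |·| = √(10²+10²) = √200 ≈ 14.142, ∠ = arctan(10/10) ≈ 45.00°
pole (s+40): 40 + j10 → |·| = √(40²+10²) = √1700 ≈ 41.231, ∠ = arctan(10/40) ≈ 14.04°
pole (s+50): 50 + j10 → |·| = √(50²+10²) = √2600 ≈ 50.99, ∠ = arctan(10/50) ≈ 11.31°
pole at origin: |s| = 10, ∠ = 90.00° (in denominator)
|H| = 1 · 158.11 / 21024 ≈ 0.0075205
Gain = 20 log₁₀(0.0075205) ≈ -42.48 dB
∠H = 108.43° − 115.35° = -6.92°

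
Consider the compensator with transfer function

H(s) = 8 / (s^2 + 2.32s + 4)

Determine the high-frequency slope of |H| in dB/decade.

-40 dB/decade

Each pole contributes −20 dB/decade at high frequency; each zero contributes +20 dB/decade.
Net: 0 zero(s) − 2 pole(s) → -40 dB/decade.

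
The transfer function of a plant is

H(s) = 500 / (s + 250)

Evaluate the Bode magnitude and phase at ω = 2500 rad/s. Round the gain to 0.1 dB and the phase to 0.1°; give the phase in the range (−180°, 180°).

-14.0 dB, -84.3°

At s = jω = j2500:
pole (s+250): 250 + j2500 → |·| = √(250²+2500²) = √6312500 ≈ 2512.5, ∠ = arctan(2500/250) ≈ 84.29°
|H| = 500 / 2512.5 ≈ 0.199
Gain = 20 log₁₀(0.199) ≈ -14.02 dB
∠H = 0.00° − 84.29° = -84.29°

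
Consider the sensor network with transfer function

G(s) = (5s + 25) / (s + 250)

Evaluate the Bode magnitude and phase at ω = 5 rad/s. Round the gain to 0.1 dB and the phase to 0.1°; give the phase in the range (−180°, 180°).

Substitute s = j5:
Numerator: 5(j5) + 25 = 25 + j25
Denominator: (j5) + 250 = 250 + j5
|N| = √(25² + 25²) ≈ 35.355, ∠N ≈ 45.00°
|D| = √(250² + 5²) ≈ 250.05, ∠D ≈ 1.15°
|G| = 35.355 / 250.05 ≈ 0.14139
Gain = 20 log₁₀(0.14139) ≈ -16.99 dB
∠G = 45.00° − 1.15° = 43.85°

-17.0 dB, 43.9°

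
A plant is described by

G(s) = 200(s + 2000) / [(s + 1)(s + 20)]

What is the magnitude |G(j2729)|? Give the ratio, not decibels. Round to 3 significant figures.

0.0909

At s = jω = j2729:
zero (s+2000): 2000 + j2729 → |·| = √(2000²+2729²) = √11447441 ≈ 3383.4, ∠ = arctan(2729/2000) ≈ 53.76°
pole (s+1): 1 + j2729 → |·| = √(1²+2729²) = √7447442 ≈ 2729, ∠ = arctan(2729/1) ≈ 89.98°
pole (s+20): 20 + j2729 → |·| = √(20²+2729²) = √7447841 ≈ 2729.1, ∠ = arctan(2729/20) ≈ 89.58°
|G| = 200 · 3383.4 / 7.4477e+06 ≈ 0.090858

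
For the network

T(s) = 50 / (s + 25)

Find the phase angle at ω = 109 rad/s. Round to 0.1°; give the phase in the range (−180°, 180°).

Substitute s = j109:
Numerator: 50 = 50 + j0
Denominator: (j109) + 25 = 25 + j109
|N| = √(50² + 0²) ≈ 50, ∠N ≈ 0.00°
|D| = √(25² + 109²) ≈ 111.83, ∠D ≈ 77.08°
∠T = 0.00° − 77.08° = -77.08°

-77.1°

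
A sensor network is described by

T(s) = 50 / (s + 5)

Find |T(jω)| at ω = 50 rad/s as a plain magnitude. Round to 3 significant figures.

0.995

At s = jω = j50:
pole (s+5): 5 + j50 → |·| = √(5²+50²) = √2525 ≈ 50.249, ∠ = arctan(50/5) ≈ 84.29°
|T| = 50 / 50.249 ≈ 0.99504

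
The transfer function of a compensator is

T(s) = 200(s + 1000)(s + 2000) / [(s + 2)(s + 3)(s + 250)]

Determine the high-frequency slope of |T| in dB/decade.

-20 dB/decade

Each pole contributes −20 dB/decade at high frequency; each zero contributes +20 dB/decade.
Net: 2 zero(s) − 3 pole(s) → -20 dB/decade.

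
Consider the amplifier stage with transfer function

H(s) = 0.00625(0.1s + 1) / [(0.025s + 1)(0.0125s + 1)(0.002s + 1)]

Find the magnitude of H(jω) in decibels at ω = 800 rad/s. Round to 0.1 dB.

-57.6 dB

At ω = 800 rad/s:
zero (1 + j800·0.1) = 1 + j80 → |·| ≈ 80.006, ∠ ≈ 89.28°
pole (1 + j800·0.025) = 1 + j20 → |·| ≈ 20.025, ∠ ≈ 87.14°
pole (1 + j800·0.0125) = 1 + j10 → |·| ≈ 10.05, ∠ ≈ 84.29°
pole (1 + j800·0.002) = 1 + j1.6 → |·| ≈ 1.8868, ∠ ≈ 57.99°
|H| = 0.00625 · 80.006 / (20.025 · 10.05 · 1.8868) ≈ 0.0013169
Gain = 20 log₁₀(0.0013169) ≈ -57.61 dB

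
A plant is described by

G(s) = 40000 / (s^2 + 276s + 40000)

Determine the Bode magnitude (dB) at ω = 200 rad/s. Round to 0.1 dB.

-2.8 dB

At s = jω = j200:
quadratic: (j200)² + 276·j200 + 40000 = 0 + j55200 → |·| ≈ 55200, ∠ ≈ 90.00°
|G| = 40000 / 55200 ≈ 0.72464
Gain = 20 log₁₀(0.72464) ≈ -2.80 dB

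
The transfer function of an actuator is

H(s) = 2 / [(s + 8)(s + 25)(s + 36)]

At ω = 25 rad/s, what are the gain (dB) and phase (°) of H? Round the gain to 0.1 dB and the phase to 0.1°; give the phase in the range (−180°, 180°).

At s = jω = j25:
pole (s+8): 8 + j25 → |·| = √(8²+25²) = √689 ≈ 26.249, ∠ = arctan(25/8) ≈ 72.26°
pole (s+25): 25 + j25 → |·| = √(25²+25²) = √1250 ≈ 35.355, ∠ = arctan(25/25) ≈ 45.00°
pole (s+36): 36 + j25 → |·| = √(36²+25²) = √1921 ≈ 43.829, ∠ = arctan(25/36) ≈ 34.78°
|H| = 2 / 40675 ≈ 4.917e-05
Gain = 20 log₁₀(4.917e-05) ≈ -86.17 dB
∠H = 0.00° − 152.04° = -152.04°

-86.2 dB, -152.0°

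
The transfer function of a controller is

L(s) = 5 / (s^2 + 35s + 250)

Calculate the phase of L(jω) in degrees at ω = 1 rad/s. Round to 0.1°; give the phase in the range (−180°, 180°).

Substitute s = j1:
Numerator: 5 = 5 + j0
Denominator: (j1)^2 + 35(j1) + 250 = 249 + j35
|N| = √(5² + 0²) ≈ 5, ∠N ≈ 0.00°
|D| = √(249² + 35²) ≈ 251.45, ∠D ≈ 8.00°
∠L = 0.00° − 8.00° = -8.00°

-8.0°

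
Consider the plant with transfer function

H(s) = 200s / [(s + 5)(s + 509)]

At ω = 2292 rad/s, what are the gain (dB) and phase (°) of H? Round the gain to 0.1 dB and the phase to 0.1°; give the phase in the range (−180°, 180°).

-21.4 dB, -77.4°

At s = jω = j2292:
zero at origin: s = j2292 → |·| = 2292, ∠ = 90.00°
pole (s+5): 5 + j2292 → |·| = √(5²+2292²) = √5253289 ≈ 2292, ∠ = arctan(2292/5) ≈ 89.88°
pole (s+509): 509 + j2292 → |·| = √(509²+2292²) = √5512345 ≈ 2347.8, ∠ = arctan(2292/509) ≈ 77.48°
|H| = 200 · 2292 / 5.3812e+06 ≈ 0.085185
Gain = 20 log₁₀(0.085185) ≈ -21.39 dB
∠H = 90.00° − 167.36° = -77.36°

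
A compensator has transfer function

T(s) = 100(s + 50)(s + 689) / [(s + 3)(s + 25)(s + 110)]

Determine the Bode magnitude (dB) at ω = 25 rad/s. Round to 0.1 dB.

31.7 dB

At s = jω = j25:
zero (s+50): 50 + j25 → |·| = √(50²+25²) = √3125 ≈ 55.902, ∠ = arctan(25/50) ≈ 26.57°
zero (s+689): 689 + j25 → |·| = √(689²+25²) = √475346 ≈ 689.45, ∠ = arctan(25/689) ≈ 2.08°
pole (s+3): 3 + j25 → |·| = √(3²+25²) = √634 ≈ 25.179, ∠ = arctan(25/3) ≈ 83.16°
pole (s+25): 25 + j25 → |·| = √(25²+25²) = √1250 ≈ 35.355, ∠ = arctan(25/25) ≈ 45.00°
pole (s+110): 110 + j25 → |·| = √(110²+25²) = √12725 ≈ 112.81, ∠ = arctan(25/110) ≈ 12.80°
|T| = 100 · 38542 / 1.0042e+05 ≈ 38.381
Gain = 20 log₁₀(38.381) ≈ 31.68 dB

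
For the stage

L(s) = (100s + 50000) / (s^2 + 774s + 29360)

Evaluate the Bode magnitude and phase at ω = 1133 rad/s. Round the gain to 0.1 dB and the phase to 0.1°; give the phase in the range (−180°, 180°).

Substitute s = j1133:
Numerator: 100(j1133) + 50000 = 50000 + j113300
Denominator: (j1133)^2 + 774(j1133) + 29360 = -1254329 + j876942
|N| = √(50000² + 113300²) ≈ 1.2384e+05, ∠N ≈ 66.19°
|D| = √(1254329² + 876942²) ≈ 1.5305e+06, ∠D ≈ 145.04°
|L| = 1.2384e+05 / 1.5305e+06 ≈ 0.080915
Gain = 20 log₁₀(0.080915) ≈ -21.84 dB
∠L = 66.19° − 145.04° = -78.85°

-21.8 dB, -78.9°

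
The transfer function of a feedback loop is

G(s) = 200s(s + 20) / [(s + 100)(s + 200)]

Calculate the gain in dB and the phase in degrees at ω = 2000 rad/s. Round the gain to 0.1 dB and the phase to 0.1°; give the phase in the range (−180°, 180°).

46.0 dB, 8.0°

At s = jω = j2000:
zero (s+20): 20 + j2000 → |·| = √(20²+2000²) = √4000400 ≈ 2000.1, ∠ = arctan(2000/20) ≈ 89.43°
zero at origin: s = j2000 → |·| = 2000, ∠ = 90.00°
pole (s+100): 100 + j2000 → |·| = √(100²+2000²) = √4010000 ≈ 2002.5, ∠ = arctan(2000/100) ≈ 87.14°
pole (s+200): 200 + j2000 → |·| = √(200²+2000²) = √4040000 ≈ 2010, ∠ = arctan(2000/200) ≈ 84.29°
|G| = 200 · 4.0002e+06 / 4.025e+06 ≈ 198.77
Gain = 20 log₁₀(198.77) ≈ 45.97 dB
∠G = 179.43° − 171.43° = 8.00°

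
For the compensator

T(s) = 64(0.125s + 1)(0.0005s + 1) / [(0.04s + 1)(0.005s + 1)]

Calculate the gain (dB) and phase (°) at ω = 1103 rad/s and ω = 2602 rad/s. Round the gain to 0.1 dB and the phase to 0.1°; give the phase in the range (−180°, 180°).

At ω = 1103 rad/s:
zero (1 + j1103·0.125) = 1 + j137.875 → |·| ≈ 137.88, ∠ ≈ 89.58°
zero (1 + j1103·0.0005) = 1 + j0.5515 → |·| ≈ 1.142, ∠ ≈ 28.88°
pole (1 + j1103·0.04) = 1 + j44.12 → |·| ≈ 44.131, ∠ ≈ 88.70°
pole (1 + j1103·0.005) = 1 + j5.515 → |·| ≈ 5.6049, ∠ ≈ 79.72°
|T| = 64 · 137.88 · 1.142 / (44.131 · 5.6049) ≈ 40.741
Gain = 20 log₁₀(40.741) ≈ 32.20 dB
∠T = (89.58° + 28.88°) − (88.70° + 79.72°) = -49.96°

At ω = 2602 rad/s:
zero (1 + j2602·0.125) = 1 + j325.25 → |·| ≈ 325.25, ∠ ≈ 89.82°
zero (1 + j2602·0.0005) = 1 + j1.301 → |·| ≈ 1.6409, ∠ ≈ 52.45°
pole (1 + j2602·0.04) = 1 + j104.08 → |·| ≈ 104.08, ∠ ≈ 89.45°
pole (1 + j2602·0.005) = 1 + j13.01 → |·| ≈ 13.048, ∠ ≈ 85.60°
|T| = 64 · 325.25 · 1.6409 / (104.08 · 13.048) ≈ 25.152
Gain = 20 log₁₀(25.152) ≈ 28.01 dB
∠T = (89.82° + 52.45°) − (89.45° + 85.60°) = -32.78°

ω = 1103: 32.2 dB, -50.0°; ω = 2602: 28.0 dB, -32.8°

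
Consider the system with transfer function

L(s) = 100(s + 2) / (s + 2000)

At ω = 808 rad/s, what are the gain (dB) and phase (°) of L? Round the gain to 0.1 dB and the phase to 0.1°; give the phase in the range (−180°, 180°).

31.5 dB, 67.9°

At s = jω = j808:
zero (s+2): 2 + j808 → |·| = √(2²+808²) = √652868 ≈ 808, ∠ = arctan(808/2) ≈ 89.86°
pole (s+2000): 2000 + j808 → |·| = √(2000²+808²) = √4652864 ≈ 2157, ∠ = arctan(808/2000) ≈ 22.00°
|L| = 100 · 808 / 2157 ≈ 37.459
Gain = 20 log₁₀(37.459) ≈ 31.47 dB
∠L = 89.86° − 22.00° = 67.86°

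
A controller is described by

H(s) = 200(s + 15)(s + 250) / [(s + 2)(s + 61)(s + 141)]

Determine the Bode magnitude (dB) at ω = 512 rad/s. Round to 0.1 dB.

At s = jω = j512:
zero (s+15): 15 + j512 → |·| = √(15²+512²) = √262369 ≈ 512.22, ∠ = arctan(512/15) ≈ 88.32°
zero (s+250): 250 + j512 → |·| = √(250²+512²) = √324644 ≈ 569.78, ∠ = arctan(512/250) ≈ 63.97°
pole (s+2): 2 + j512 → |·| = √(2²+512²) = √262148 ≈ 512, ∠ = arctan(512/2) ≈ 89.78°
pole (s+61): 61 + j512 → |·| = √(61²+512²) = √265865 ≈ 515.62, ∠ = arctan(512/61) ≈ 83.21°
pole (s+141): 141 + j512 → |·| = √(141²+512²) = √282025 ≈ 531.06, ∠ = arctan(512/141) ≈ 74.60°
|H| = 200 · 2.9185e+05 / 1.402e+08 ≈ 0.41633
Gain = 20 log₁₀(0.41633) ≈ -7.61 dB

-7.6 dB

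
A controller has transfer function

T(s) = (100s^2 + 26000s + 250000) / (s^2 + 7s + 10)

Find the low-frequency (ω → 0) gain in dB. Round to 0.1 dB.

T(0) = 250000 / 10 = 25000
20 log₁₀(25000) ≈ 87.96 dB

88.0 dB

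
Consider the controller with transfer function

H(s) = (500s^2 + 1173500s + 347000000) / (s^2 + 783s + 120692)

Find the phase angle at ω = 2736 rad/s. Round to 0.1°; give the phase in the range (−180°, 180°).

-27.2°

Substitute s = j2736:
Numerator: 500(j2736)^2 + 1173500(j2736) + 347000000 = -3395848000 + j3210696000
Denominator: (j2736)^2 + 783(j2736) + 120692 = -7365004 + j2142288
|N| = √(3395848000² + 3210696000²) ≈ 4.6734e+09, ∠N ≈ 136.61°
|D| = √(7365004² + 2142288²) ≈ 7.6702e+06, ∠D ≈ 163.78°
∠H = 136.61° − 163.78° = -27.17°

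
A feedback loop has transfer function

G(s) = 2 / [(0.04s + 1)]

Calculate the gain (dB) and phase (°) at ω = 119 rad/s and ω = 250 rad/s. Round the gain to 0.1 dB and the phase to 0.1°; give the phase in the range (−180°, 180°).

At ω = 119 rad/s:
pole (1 + j119·0.04) = 1 + j4.76 → |·| ≈ 4.8639, ∠ ≈ 78.14°
|G| = 2 · 1 / (4.8639) ≈ 0.41119
Gain = 20 log₁₀(0.41119) ≈ -7.72 dB
∠G = (0°) − (78.14°) = -78.14°

At ω = 250 rad/s:
pole (1 + j250·0.04) = 1 + j10 → |·| ≈ 10.05, ∠ ≈ 84.29°
|G| = 2 · 1 / (10.05) ≈ 0.199
Gain = 20 log₁₀(0.199) ≈ -14.02 dB
∠G = (0°) − (84.29°) = -84.29°

ω = 119: -7.7 dB, -78.1°; ω = 250: -14.0 dB, -84.3°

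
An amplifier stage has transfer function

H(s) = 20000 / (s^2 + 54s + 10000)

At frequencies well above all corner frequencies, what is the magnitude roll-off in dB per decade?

Each pole contributes −20 dB/decade at high frequency; each zero contributes +20 dB/decade.
Net: 0 zero(s) − 2 pole(s) → -40 dB/decade.

-40 dB/decade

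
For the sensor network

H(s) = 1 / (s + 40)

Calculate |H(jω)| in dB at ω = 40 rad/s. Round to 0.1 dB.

At s = jω = j40:
pole (s+40): 40 + j40 → |·| = √(40²+40²) = √3200 ≈ 56.569, ∠ = arctan(40/40) ≈ 45.00°
|H| = 1 / 56.569 ≈ 0.017678
Gain = 20 log₁₀(0.017678) ≈ -35.05 dB

-35.1 dB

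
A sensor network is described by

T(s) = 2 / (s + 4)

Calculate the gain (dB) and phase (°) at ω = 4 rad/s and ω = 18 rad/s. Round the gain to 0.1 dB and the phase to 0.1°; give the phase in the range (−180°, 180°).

ω = 4: -9.0 dB, -45.0°; ω = 18: -19.3 dB, -77.5°

At s = jω = j4:
pole (s+4): 4 + j4 → |·| = √(4²+4²) = √32 ≈ 5.6569, ∠ = arctan(4/4) ≈ 45.00°
|T| = 2 / 5.6569 ≈ 0.35355
Gain = 20 log₁₀(0.35355) ≈ -9.03 dB
∠T = 0.00° − 45.00° = -45.00°

At s = jω = j18:
pole (s+4): 4 + j18 → |·| = √(4²+18²) = √340 ≈ 18.439, ∠ = arctan(18/4) ≈ 77.47°
|T| = 2 / 18.439 ≈ 0.10847
Gain = 20 log₁₀(0.10847) ≈ -19.29 dB
∠T = 0.00° − 77.47° = -77.47°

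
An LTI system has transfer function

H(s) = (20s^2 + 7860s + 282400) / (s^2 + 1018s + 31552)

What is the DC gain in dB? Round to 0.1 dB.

19.0 dB

H(0) = 282400 / 31552 ≈ 8.9503
20 log₁₀(8.9503) ≈ 19.04 dB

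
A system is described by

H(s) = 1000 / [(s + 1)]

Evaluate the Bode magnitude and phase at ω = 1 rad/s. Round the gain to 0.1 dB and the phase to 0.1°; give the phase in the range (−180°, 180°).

At ω = 1 rad/s:
pole (1 + j1·1) = 1 + j1 → |·| ≈ 1.4142, ∠ ≈ 45.00°
|H| = 1000 · 1 / (1.4142) ≈ 707.11
Gain = 20 log₁₀(707.11) ≈ 56.99 dB
∠H = (0°) − (45.00°) = -45.00°

57.0 dB, -45.0°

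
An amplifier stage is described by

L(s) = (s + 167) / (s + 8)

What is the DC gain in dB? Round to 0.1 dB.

26.4 dB

L(0) = 167 / 8 = 20.875
20 log₁₀(20.875) ≈ 26.39 dB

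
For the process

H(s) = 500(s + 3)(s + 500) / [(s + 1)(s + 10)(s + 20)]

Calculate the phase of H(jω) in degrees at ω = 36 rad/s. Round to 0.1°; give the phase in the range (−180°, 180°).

-134.5°

At s = jω = j36:
zero (s+3): 3 + j36 → |·| = √(3²+36²) = √1305 ≈ 36.125, ∠ = arctan(36/3) ≈ 85.24°
zero (s+500): 500 + j36 → |·| = √(500²+36²) = √251296 ≈ 501.29, ∠ = arctan(36/500) ≈ 4.12°
pole (s+1): 1 + j36 → |·| = √(1²+36²) = √1297 ≈ 36.014, ∠ = arctan(36/1) ≈ 88.41°
pole (s+10): 10 + j36 → |·| = √(10²+36²) = √1396 ≈ 37.363, ∠ = arctan(36/10) ≈ 74.48°
pole (s+20): 20 + j36 → |·| = √(20²+36²) = √1696 ≈ 41.183, ∠ = arctan(36/20) ≈ 60.95°
∠H = 89.36° − 223.84° = -134.48°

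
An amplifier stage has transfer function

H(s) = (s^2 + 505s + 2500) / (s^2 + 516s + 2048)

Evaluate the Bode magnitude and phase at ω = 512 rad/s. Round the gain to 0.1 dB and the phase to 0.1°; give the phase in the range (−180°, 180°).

Substitute s = j512:
Numerator: (j512)^2 + 505(j512) + 2500 = -259644 + j258560
Denominator: (j512)^2 + 516(j512) + 2048 = -260096 + j264192
|N| = √(259644² + 258560²) ≈ 3.6643e+05, ∠N ≈ 135.12°
|D| = √(260096² + 264192²) ≈ 3.7074e+05, ∠D ≈ 134.55°
|H| = 3.6643e+05 / 3.7074e+05 ≈ 0.98837
Gain = 20 log₁₀(0.98837) ≈ -0.10 dB
∠H = 135.12° − 134.55° = 0.57°

-0.1 dB, 0.6°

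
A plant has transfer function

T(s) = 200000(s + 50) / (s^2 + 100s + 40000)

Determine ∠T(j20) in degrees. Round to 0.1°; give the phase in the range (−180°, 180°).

18.9°

At s = jω = j20:
zero (s+50): 50 + j20 → |·| = √(50²+20²) = √2900 ≈ 53.852, ∠ = arctan(20/50) ≈ 21.80°
quadratic: (j20)² + 100·j20 + 40000 = 39600 + j2000 → |·| ≈ 39650, ∠ ≈ 2.89°
∠T = 21.80° − 2.89° = 18.91°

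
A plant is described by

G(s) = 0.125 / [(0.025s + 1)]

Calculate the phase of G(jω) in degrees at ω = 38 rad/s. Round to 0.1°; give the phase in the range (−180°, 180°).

At ω = 38 rad/s:
pole (1 + j38·0.025) = 1 + j0.95 → |·| ≈ 1.3793, ∠ ≈ 43.53°
∠G = (0°) − (43.53°) = -43.53°

-43.5°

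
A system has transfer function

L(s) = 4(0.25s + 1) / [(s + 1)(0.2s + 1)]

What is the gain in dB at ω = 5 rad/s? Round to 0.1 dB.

-1.0 dB

At ω = 5 rad/s:
zero (1 + j5·0.25) = 1 + j1.25 → |·| ≈ 1.6008, ∠ ≈ 51.34°
pole (1 + j5·1) = 1 + j5 → |·| ≈ 5.099, ∠ ≈ 78.69°
pole (1 + j5·0.2) = 1 + j1 → |·| ≈ 1.4142, ∠ ≈ 45.00°
|L| = 4 · 1.6008 / (5.099 · 1.4142) ≈ 0.88798
Gain = 20 log₁₀(0.88798) ≈ -1.03 dB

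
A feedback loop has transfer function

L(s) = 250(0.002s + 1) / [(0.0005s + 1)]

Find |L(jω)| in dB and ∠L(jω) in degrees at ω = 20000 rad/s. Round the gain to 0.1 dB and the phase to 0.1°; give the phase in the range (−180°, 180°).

At ω = 20000 rad/s:
zero (1 + j20000·0.002) = 1 + j40 → |·| ≈ 40.012, ∠ ≈ 88.57°
pole (1 + j20000·0.0005) = 1 + j10 → |·| ≈ 10.05, ∠ ≈ 84.29°
|L| = 250 · 40.012 / (10.05) ≈ 995.32
Gain = 20 log₁₀(995.32) ≈ 59.96 dB
∠L = (88.57°) − (84.29°) = 4.28°

60.0 dB, 4.3°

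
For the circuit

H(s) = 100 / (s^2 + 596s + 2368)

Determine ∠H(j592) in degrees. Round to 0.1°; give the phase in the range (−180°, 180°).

-134.6°

Substitute s = j592:
Numerator: 100 = 100 + j0
Denominator: (j592)^2 + 596(j592) + 2368 = -348096 + j352832
|N| = √(100² + 0²) ≈ 100, ∠N ≈ 0.00°
|D| = √(348096² + 352832²) ≈ 4.9564e+05, ∠D ≈ 134.61°
∠H = 0.00° − 134.61° = -134.61°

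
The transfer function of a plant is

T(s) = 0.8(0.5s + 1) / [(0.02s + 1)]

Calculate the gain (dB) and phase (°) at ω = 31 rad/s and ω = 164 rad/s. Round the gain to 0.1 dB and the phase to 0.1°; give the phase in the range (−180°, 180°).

At ω = 31 rad/s:
zero (1 + j31·0.5) = 1 + j15.5 → |·| ≈ 15.532, ∠ ≈ 86.31°
pole (1 + j31·0.02) = 1 + j0.62 → |·| ≈ 1.1766, ∠ ≈ 31.80°
|T| = 0.8 · 15.532 / (1.1766) ≈ 10.561
Gain = 20 log₁₀(10.561) ≈ 20.47 dB
∠T = (86.31°) − (31.80°) = 54.51°

At ω = 164 rad/s:
zero (1 + j164·0.5) = 1 + j82 → |·| ≈ 82.006, ∠ ≈ 89.30°
pole (1 + j164·0.02) = 1 + j3.28 → |·| ≈ 3.4291, ∠ ≈ 73.04°
|T| = 0.8 · 82.006 / (3.4291) ≈ 19.132
Gain = 20 log₁₀(19.132) ≈ 25.64 dB
∠T = (89.30°) − (73.04°) = 16.26°

ω = 31: 20.5 dB, 54.5°; ω = 164: 25.6 dB, 16.3°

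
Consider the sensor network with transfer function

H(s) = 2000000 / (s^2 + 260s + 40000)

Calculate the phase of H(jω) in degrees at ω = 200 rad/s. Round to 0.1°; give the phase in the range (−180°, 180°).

At s = jω = j200:
quadratic: (j200)² + 260·j200 + 40000 = 0 + j52000 → |·| ≈ 52000, ∠ ≈ 90.00°
∠H = 0.00° − 90.00° = -90.00°

-90.0°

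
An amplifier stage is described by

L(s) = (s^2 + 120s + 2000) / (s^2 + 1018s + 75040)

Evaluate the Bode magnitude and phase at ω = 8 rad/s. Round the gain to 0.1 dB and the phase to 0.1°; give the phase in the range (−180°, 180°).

-30.9 dB, 20.2°

Substitute s = j8:
Numerator: (j8)^2 + 120(j8) + 2000 = 1936 + j960
Denominator: (j8)^2 + 1018(j8) + 75040 = 74976 + j8144
|N| = √(1936² + 960²) ≈ 2160.9, ∠N ≈ 26.38°
|D| = √(74976² + 8144²) ≈ 75417, ∠D ≈ 6.20°
|L| = 2160.9 / 75417 ≈ 0.028653
Gain = 20 log₁₀(0.028653) ≈ -30.86 dB
∠L = 26.38° − 6.20° = 20.18°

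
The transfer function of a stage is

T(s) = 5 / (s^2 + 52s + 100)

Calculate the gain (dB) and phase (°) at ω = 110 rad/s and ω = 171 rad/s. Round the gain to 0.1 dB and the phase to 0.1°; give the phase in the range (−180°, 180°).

ω = 110: -68.5 dB, -154.5°; ω = 171: -75.7 dB, -163.0°

Substitute s = j110:
Numerator: 5 = 5 + j0
Denominator: (j110)^2 + 52(j110) + 100 = -12000 + j5720
|N| = √(5² + 0²) ≈ 5, ∠N ≈ 0.00°
|D| = √(12000² + 5720²) ≈ 13294, ∠D ≈ 154.51°
|T| = 5 / 13294 ≈ 0.00037611
Gain = 20 log₁₀(0.00037611) ≈ -68.49 dB
∠T = 0.00° − 154.51° = -154.51°

Substitute s = j171:
Numerator: 5 = 5 + j0
Denominator: (j171)^2 + 52(j171) + 100 = -29141 + j8892
|N| = √(5² + 0²) ≈ 5, ∠N ≈ 0.00°
|D| = √(29141² + 8892²) ≈ 30467, ∠D ≈ 163.03°
|T| = 5 / 30467 ≈ 0.00016411
Gain = 20 log₁₀(0.00016411) ≈ -75.70 dB
∠T = 0.00° − 163.03° = -163.03°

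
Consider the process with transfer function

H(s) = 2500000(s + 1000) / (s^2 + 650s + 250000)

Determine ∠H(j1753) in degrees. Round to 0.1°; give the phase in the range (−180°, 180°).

-97.7°

At s = jω = j1753:
zero (s+1000): 1000 + j1753 → |·| = √(1000²+1753²) = √4073009 ≈ 2018.2, ∠ = arctan(1753/1000) ≈ 60.30°
quadratic: (j1753)² + 650·j1753 + 250000 = -2823009 + j1139450 → |·| ≈ 3.0443e+06, ∠ ≈ 158.02°
∠H = 60.30° − 158.02° = -97.72°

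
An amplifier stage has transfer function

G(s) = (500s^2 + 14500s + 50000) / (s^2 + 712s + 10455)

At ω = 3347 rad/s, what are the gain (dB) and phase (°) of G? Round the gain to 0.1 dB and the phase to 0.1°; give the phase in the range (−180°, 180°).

Substitute s = j3347:
Numerator: 500(j3347)^2 + 14500(j3347) + 50000 = -5601154500 + j48531500
Denominator: (j3347)^2 + 712(j3347) + 10455 = -11191954 + j2383064
|N| = √(5601154500² + 48531500²) ≈ 5.6014e+09, ∠N ≈ 179.50°
|D| = √(11191954² + 2383064²) ≈ 1.1443e+07, ∠D ≈ 167.98°
|G| = 5.6014e+09 / 1.1443e+07 ≈ 489.5
Gain = 20 log₁₀(489.5) ≈ 53.80 dB
∠G = 179.50° − 167.98° = 11.52°

53.8 dB, 11.5°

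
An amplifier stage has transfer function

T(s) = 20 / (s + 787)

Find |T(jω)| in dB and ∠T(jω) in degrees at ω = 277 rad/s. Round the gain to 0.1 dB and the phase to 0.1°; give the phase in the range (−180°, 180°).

Substitute s = j277:
Numerator: 20 = 20 + j0
Denominator: (j277) + 787 = 787 + j277
|N| = √(20² + 0²) ≈ 20, ∠N ≈ 0.00°
|D| = √(787² + 277²) ≈ 834.32, ∠D ≈ 19.39°
|T| = 20 / 834.32 ≈ 0.023972
Gain = 20 log₁₀(0.023972) ≈ -32.41 dB
∠T = 0.00° − 19.39° = -19.39°

-32.4 dB, -19.4°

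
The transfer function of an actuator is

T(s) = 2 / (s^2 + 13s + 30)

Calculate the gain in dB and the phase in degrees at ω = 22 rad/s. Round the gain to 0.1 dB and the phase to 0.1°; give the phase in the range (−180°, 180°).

Substitute s = j22:
Numerator: 2 = 2 + j0
Denominator: (j22)^2 + 13(j22) + 30 = -454 + j286
|N| = √(2² + 0²) ≈ 2, ∠N ≈ 0.00°
|D| = √(454² + 286²) ≈ 536.57, ∠D ≈ 147.79°
|T| = 2 / 536.57 ≈ 0.0037274
Gain = 20 log₁₀(0.0037274) ≈ -48.57 dB
∠T = 0.00° − 147.79° = -147.79°

-48.6 dB, -147.8°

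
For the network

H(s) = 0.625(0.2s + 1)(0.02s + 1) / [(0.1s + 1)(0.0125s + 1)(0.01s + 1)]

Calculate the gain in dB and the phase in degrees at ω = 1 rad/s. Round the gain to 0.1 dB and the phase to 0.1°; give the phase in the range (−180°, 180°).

At ω = 1 rad/s:
zero (1 + j1·0.2) = 1 + j0.2 → |·| ≈ 1.0198, ∠ ≈ 11.31°
zero (1 + j1·0.02) = 1 + j0.02 → |·| ≈ 1.0002, ∠ ≈ 1.15°
pole (1 + j1·0.1) = 1 + j0.1 → |·| ≈ 1.005, ∠ ≈ 5.71°
pole (1 + j1·0.0125) = 1 + j0.0125 → |·| ≈ 1.0001, ∠ ≈ 0.72°
pole (1 + j1·0.01) = 1 + j0.01 → |·| ≈ 1, ∠ ≈ 0.57°
|H| = 0.625 · 1.0198 · 1.0002 / (1.005 · 1.0001 · 1) ≈ 0.63427
Gain = 20 log₁₀(0.63427) ≈ -3.95 dB
∠H = (11.31° + 1.15°) − (5.71° + 0.72° + 0.57°) = 5.46°

-4.0 dB, 5.5°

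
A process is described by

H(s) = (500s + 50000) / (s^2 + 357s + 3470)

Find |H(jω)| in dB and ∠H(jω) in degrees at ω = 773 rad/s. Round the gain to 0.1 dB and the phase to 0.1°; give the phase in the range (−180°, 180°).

Substitute s = j773:
Numerator: 500(j773) + 50000 = 50000 + j386500
Denominator: (j773)^2 + 357(j773) + 3470 = -594059 + j275961
|N| = √(50000² + 386500²) ≈ 3.8972e+05, ∠N ≈ 82.63°
|D| = √(594059² + 275961²) ≈ 6.5503e+05, ∠D ≈ 155.08°
|H| = 3.8972e+05 / 6.5503e+05 ≈ 0.59497
Gain = 20 log₁₀(0.59497) ≈ -4.51 dB
∠H = 82.63° − 155.08° = -72.45°

-4.5 dB, -72.5°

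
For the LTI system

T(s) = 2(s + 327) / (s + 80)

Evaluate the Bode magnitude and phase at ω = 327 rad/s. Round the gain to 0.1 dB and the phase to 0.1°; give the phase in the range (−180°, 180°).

8.8 dB, -31.3°

At s = jω = j327:
zero (s+327): 327 + j327 → |·| = √(327²+327²) = √213858 ≈ 462.45, ∠ = arctan(327/327) ≈ 45.00°
pole (s+80): 80 + j327 → |·| = √(80²+327²) = √113329 ≈ 336.64, ∠ = arctan(327/80) ≈ 76.25°
|T| = 2 · 462.45 / 336.64 ≈ 2.7474
Gain = 20 log₁₀(2.7474) ≈ 8.78 dB
∠T = 45.00° − 76.25° = -31.25°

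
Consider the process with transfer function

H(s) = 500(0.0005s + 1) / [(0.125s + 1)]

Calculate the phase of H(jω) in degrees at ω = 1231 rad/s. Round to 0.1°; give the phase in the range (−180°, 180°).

-58.0°

At ω = 1231 rad/s:
zero (1 + j1231·0.0005) = 1 + j0.6155 → |·| ≈ 1.1742, ∠ ≈ 31.61°
pole (1 + j1231·0.125) = 1 + j153.875 → |·| ≈ 153.88, ∠ ≈ 89.63°
∠H = (31.61°) − (89.63°) = -58.02°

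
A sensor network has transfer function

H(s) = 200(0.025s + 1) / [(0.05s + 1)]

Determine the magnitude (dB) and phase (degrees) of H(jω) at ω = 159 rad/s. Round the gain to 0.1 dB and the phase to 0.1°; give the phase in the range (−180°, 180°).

At ω = 159 rad/s:
zero (1 + j159·0.025) = 1 + j3.975 → |·| ≈ 4.0989, ∠ ≈ 75.88°
pole (1 + j159·0.05) = 1 + j7.95 → |·| ≈ 8.0126, ∠ ≈ 82.83°
|H| = 200 · 4.0989 / (8.0126) ≈ 102.31
Gain = 20 log₁₀(102.31) ≈ 40.20 dB
∠H = (75.88°) − (82.83°) = -6.95°

40.2 dB, -7.0°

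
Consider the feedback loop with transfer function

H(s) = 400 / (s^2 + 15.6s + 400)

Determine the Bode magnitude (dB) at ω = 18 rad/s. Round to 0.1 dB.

2.8 dB

At s = jω = j18:
quadratic: (j18)² + 15.6·j18 + 400 = 76 + j280.8 → |·| ≈ 290.9, ∠ ≈ 74.86°
|H| = 400 / 290.9 ≈ 1.375
Gain = 20 log₁₀(1.375) ≈ 2.77 dB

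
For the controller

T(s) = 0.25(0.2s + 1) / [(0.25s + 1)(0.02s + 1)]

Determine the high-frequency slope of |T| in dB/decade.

-20 dB/decade

Each pole contributes −20 dB/decade at high frequency; each zero contributes +20 dB/decade.
Net: 1 zero(s) − 2 pole(s) → -20 dB/decade.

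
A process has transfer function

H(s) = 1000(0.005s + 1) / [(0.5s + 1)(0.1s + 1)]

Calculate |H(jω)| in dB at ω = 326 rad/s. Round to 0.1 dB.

-8.9 dB

At ω = 326 rad/s:
zero (1 + j326·0.005) = 1 + j1.63 → |·| ≈ 1.9123, ∠ ≈ 58.47°
pole (1 + j326·0.5) = 1 + j163 → |·| ≈ 163, ∠ ≈ 89.65°
pole (1 + j326·0.1) = 1 + j32.6 → |·| ≈ 32.615, ∠ ≈ 88.24°
|H| = 1000 · 1.9123 / (163 · 32.615) ≈ 0.35971
Gain = 20 log₁₀(0.35971) ≈ -8.88 dB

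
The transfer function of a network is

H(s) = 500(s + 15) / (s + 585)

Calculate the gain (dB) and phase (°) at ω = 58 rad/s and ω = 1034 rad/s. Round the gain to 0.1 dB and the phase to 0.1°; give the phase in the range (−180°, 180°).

ω = 58: 34.1 dB, 69.8°; ω = 1034: 52.8 dB, 28.7°

At s = jω = j58:
zero (s+15): 15 + j58 → |·| = √(15²+58²) = √3589 ≈ 59.908, ∠ = arctan(58/15) ≈ 75.50°
pole (s+585): 585 + j58 → |·| = √(585²+58²) = √345589 ≈ 587.87, ∠ = arctan(58/585) ≈ 5.66°
|H| = 500 · 59.908 / 587.87 ≈ 50.953
Gain = 20 log₁₀(50.953) ≈ 34.14 dB
∠H = 75.50° − 5.66° = 69.84°

At s = jω = j1034:
zero (s+15): 15 + j1034 → |·| = √(15²+1034²) = √1069381 ≈ 1034.1, ∠ = arctan(1034/15) ≈ 89.17°
pole (s+585): 585 + j1034 → |·| = √(585²+1034²) = √1411381 ≈ 1188, ∠ = arctan(1034/585) ≈ 60.50°
|H| = 500 · 1034.1 / 1188 ≈ 435.23
Gain = 20 log₁₀(435.23) ≈ 52.77 dB
∠H = 89.17° − 60.50° = 28.67°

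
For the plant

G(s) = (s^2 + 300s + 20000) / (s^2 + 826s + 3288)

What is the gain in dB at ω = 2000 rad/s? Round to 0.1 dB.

-0.6 dB

Substitute s = j2000:
Numerator: (j2000)^2 + 300(j2000) + 20000 = -3980000 + j600000
Denominator: (j2000)^2 + 826(j2000) + 3288 = -3996712 + j1652000
|N| = √(3980000² + 600000²) ≈ 4.025e+06, ∠N ≈ 171.43°
|D| = √(3996712² + 1652000²) ≈ 4.3247e+06, ∠D ≈ 157.54°
|G| = 4.025e+06 / 4.3247e+06 ≈ 0.9307
Gain = 20 log₁₀(0.9307) ≈ -0.62 dB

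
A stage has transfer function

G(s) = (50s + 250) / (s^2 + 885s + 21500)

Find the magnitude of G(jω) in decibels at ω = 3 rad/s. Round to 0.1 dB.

Substitute s = j3:
Numerator: 50(j3) + 250 = 250 + j150
Denominator: (j3)^2 + 885(j3) + 21500 = 21491 + j2655
|N| = √(250² + 150²) ≈ 291.55, ∠N ≈ 30.96°
|D| = √(21491² + 2655²) ≈ 21654, ∠D ≈ 7.04°
|G| = 291.55 / 21654 ≈ 0.013464
Gain = 20 log₁₀(0.013464) ≈ -37.42 dB

-37.4 dB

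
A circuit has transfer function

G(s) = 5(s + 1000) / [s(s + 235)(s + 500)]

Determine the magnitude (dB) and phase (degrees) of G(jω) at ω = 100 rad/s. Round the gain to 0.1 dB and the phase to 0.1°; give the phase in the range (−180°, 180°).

-68.3 dB, -118.7°

At s = jω = j100:
zero (s+1000): 1000 + j100 → |·| = √(1000²+100²) = √1010000 ≈ 1005, ∠ = arctan(100/1000) ≈ 5.71°
pole (s+235): 235 + j100 → |·| = √(235²+100²) = √65225 ≈ 255.39, ∠ = arctan(100/235) ≈ 23.05°
pole (s+500): 500 + j100 → |·| = √(500²+100²) = √260000 ≈ 509.9, ∠ = arctan(100/500) ≈ 11.31°
pole at origin: |s| = 100, ∠ = 90.00° (in denominator)
|G| = 5 · 1005 / 1.3022e+07 ≈ 0.00038589
Gain = 20 log₁₀(0.00038589) ≈ -68.27 dB
∠G = 5.71° − 124.36° = -118.65°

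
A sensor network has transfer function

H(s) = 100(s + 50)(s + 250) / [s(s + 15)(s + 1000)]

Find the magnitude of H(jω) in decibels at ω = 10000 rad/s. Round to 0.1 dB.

At s = jω = j10000:
zero (s+50): 50 + j10000 → |·| = √(50²+10000²) = √100002500 ≈ 10000, ∠ = arctan(10000/50) ≈ 89.71°
zero (s+250): 250 + j10000 → |·| = √(250²+10000²) = √100062500 ≈ 10003, ∠ = arctan(10000/250) ≈ 88.57°
pole (s+15): 15 + j10000 → |·| = √(15²+10000²) = √100000225 ≈ 10000, ∠ = arctan(10000/15) ≈ 89.91°
pole (s+1000): 1000 + j10000 → |·| = √(1000²+10000²) = √101000000 ≈ 10050, ∠ = arctan(10000/1000) ≈ 84.29°
pole at origin: |s| = 10000, ∠ = 90.00° (in denominator)
|H| = 100 · 1.0003e+08 / 1.005e+12 ≈ 0.0099532
Gain = 20 log₁₀(0.0099532) ≈ -40.04 dB

-40.0 dB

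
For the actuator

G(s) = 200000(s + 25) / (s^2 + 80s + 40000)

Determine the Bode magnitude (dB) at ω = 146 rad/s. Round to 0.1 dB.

At s = jω = j146:
zero (s+25): 25 + j146 → |·| = √(25²+146²) = √21941 ≈ 148.12, ∠ = arctan(146/25) ≈ 80.28°
quadratic: (j146)² + 80·j146 + 40000 = 18684 + j11680 → |·| ≈ 22034, ∠ ≈ 32.01°
|G| = 200000 · 148.12 / 22034 ≈ 1344.5
Gain = 20 log₁₀(1344.5) ≈ 62.57 dB

62.6 dB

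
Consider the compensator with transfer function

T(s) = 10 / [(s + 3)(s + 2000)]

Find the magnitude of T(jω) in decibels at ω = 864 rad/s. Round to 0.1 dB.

-105.5 dB

At s = jω = j864:
pole (s+3): 3 + j864 → |·| = √(3²+864²) = √746505 ≈ 864.01, ∠ = arctan(864/3) ≈ 89.80°
pole (s+2000): 2000 + j864 → |·| = √(2000²+864²) = √4746496 ≈ 2178.6, ∠ = arctan(864/2000) ≈ 23.36°
|T| = 10 / 1.8823e+06 ≈ 5.3126e-06
Gain = 20 log₁₀(5.3126e-06) ≈ -105.49 dB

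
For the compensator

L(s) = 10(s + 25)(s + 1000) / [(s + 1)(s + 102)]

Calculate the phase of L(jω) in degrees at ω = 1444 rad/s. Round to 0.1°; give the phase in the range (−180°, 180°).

At s = jω = j1444:
zero (s+25): 25 + j1444 → |·| = √(25²+1444²) = √2085761 ≈ 1444.2, ∠ = arctan(1444/25) ≈ 89.01°
zero (s+1000): 1000 + j1444 → |·| = √(1000²+1444²) = √3085136 ≈ 1756.5, ∠ = arctan(1444/1000) ≈ 55.30°
pole (s+1): 1 + j1444 → |·| = √(1²+1444²) = √2085137 ≈ 1444, ∠ = arctan(1444/1) ≈ 89.96°
pole (s+102): 102 + j1444 → |·| = √(102²+1444²) = √2095540 ≈ 1447.6, ∠ = arctan(1444/102) ≈ 85.96°
∠L = 144.31° − 175.92° = -31.61°

-31.6°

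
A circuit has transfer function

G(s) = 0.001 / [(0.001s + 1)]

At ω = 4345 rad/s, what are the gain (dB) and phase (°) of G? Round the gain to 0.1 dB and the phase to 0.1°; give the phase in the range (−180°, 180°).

-73.0 dB, -77.0°

At ω = 4345 rad/s:
pole (1 + j4345·0.001) = 1 + j4.345 → |·| ≈ 4.4586, ∠ ≈ 77.04°
|G| = 0.001 · 1 / (4.4586) ≈ 0.00022429
Gain = 20 log₁₀(0.00022429) ≈ -72.98 dB
∠G = (0°) − (77.04°) = -77.04°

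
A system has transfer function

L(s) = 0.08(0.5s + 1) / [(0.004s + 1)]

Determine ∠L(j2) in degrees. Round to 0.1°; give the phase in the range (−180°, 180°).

At ω = 2 rad/s:
zero (1 + j2·0.5) = 1 + j1 → |·| ≈ 1.4142, ∠ ≈ 45.00°
pole (1 + j2·0.004) = 1 + j0.008 → |·| ≈ 1, ∠ ≈ 0.46°
∠L = (45.00°) − (0.46°) = 44.54°

44.5°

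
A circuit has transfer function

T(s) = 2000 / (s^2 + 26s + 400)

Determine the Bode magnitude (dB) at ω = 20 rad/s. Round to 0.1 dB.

11.7 dB

At s = jω = j20:
quadratic: (j20)² + 26·j20 + 400 = 0 + j520 → |·| ≈ 520, ∠ ≈ 90.00°
|T| = 2000 / 520 ≈ 3.8462
Gain = 20 log₁₀(3.8462) ≈ 11.70 dB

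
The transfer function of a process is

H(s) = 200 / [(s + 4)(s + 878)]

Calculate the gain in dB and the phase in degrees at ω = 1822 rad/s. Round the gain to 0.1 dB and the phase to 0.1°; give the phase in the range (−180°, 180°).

At s = jω = j1822:
pole (s+4): 4 + j1822 → |·| = √(4²+1822²) = √3319700 ≈ 1822, ∠ = arctan(1822/4) ≈ 89.87°
pole (s+878): 878 + j1822 → |·| = √(878²+1822²) = √4090568 ≈ 2022.5, ∠ = arctan(1822/878) ≈ 64.27°
|H| = 200 / 3.685e+06 ≈ 5.4274e-05
Gain = 20 log₁₀(5.4274e-05) ≈ -85.31 dB
∠H = 0.00° − 154.14° = -154.14°

-85.3 dB, -154.1°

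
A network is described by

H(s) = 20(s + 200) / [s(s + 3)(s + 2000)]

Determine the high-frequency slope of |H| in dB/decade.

-40 dB/decade

Each pole contributes −20 dB/decade at high frequency; each zero contributes +20 dB/decade.
Net: 1 zero(s) − 3 pole(s) → -40 dB/decade.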